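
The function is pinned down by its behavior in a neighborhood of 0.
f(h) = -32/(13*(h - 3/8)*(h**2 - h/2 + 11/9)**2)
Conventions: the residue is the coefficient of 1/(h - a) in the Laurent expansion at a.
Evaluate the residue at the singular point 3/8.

At the order-1 pole 3/8 set g(h) = (h - (3/8))*f(h) = -32/(13*(h**2 - h/2 + 11/9)**2).
Simple pole: residue = g(a) at a = 3/8, which is -10616832/5958277.

The residue is -10616832/5958277.


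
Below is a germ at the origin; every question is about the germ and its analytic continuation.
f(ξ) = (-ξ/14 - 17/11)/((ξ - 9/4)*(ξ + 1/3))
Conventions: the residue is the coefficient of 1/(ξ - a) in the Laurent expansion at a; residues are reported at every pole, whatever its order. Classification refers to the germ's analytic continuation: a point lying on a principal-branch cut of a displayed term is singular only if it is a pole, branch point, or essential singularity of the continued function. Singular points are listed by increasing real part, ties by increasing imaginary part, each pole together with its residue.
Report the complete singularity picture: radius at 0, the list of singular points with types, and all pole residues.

Radius of convergence at 0: 1/3.
At -1/3: a pole of order 1; residue 1406/2387.
At 9/4: a pole of order 1; residue -3153/4774.

Denominator factor (ξ + 1/3): pole of order 1 at -1/3, modulus 1/3.
Denominator factor (ξ - 9/4): pole of order 1 at 9/4, modulus 9/4.
The radius of convergence is the smallest modulus among the singular points: 1/3.
At the order-1 pole -1/3 set g(ξ) = (ξ - (-1/3))*f(ξ) = (-ξ/14 - 17/11)/(ξ - 9/4).
Simple pole: residue = g(a) at a = -1/3, which is 1406/2387.
At the order-1 pole 9/4 set g(ξ) = (ξ - (9/4))*f(ξ) = (-ξ/14 - 17/11)/(ξ + 1/3).
Simple pole: residue = g(a) at a = 9/4, which is -3153/4774.
List the singular points by increasing real part (a conjugate pair: the negative imaginary part first).


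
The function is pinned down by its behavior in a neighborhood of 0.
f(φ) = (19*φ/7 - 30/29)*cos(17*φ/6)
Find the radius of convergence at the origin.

The radius of convergence is infinite.

The factor cos(17*φ/6) is entire and contributes no finite singular point.
The polynomial part has no poles.
No finite singular points: the Taylor series at 0 converges everywhere.


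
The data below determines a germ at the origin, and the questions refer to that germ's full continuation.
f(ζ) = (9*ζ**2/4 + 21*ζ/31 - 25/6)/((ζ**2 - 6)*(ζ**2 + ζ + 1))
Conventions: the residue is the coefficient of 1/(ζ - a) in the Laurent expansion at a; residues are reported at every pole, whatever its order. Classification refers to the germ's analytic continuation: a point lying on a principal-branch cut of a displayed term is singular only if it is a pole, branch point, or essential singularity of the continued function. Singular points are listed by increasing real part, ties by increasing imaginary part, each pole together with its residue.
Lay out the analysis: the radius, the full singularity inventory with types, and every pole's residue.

Radius of convergence at 0: 1.
At -sqrt(6): a pole of order 1; residue -427/7998 - (2849/23994)*sqrt(6).
At (-1/2) - ((1/2)*sqrt(3))*i: a pole of order 1; residue (427/7998) + ((14053/47988)*sqrt(3))*i.
At (-1/2) + ((1/2)*sqrt(3))*i: a pole of order 1; residue (427/7998) - ((14053/47988)*sqrt(3))*i.
At sqrt(6): a pole of order 1; residue -427/7998 + (2849/23994)*sqrt(6).

Denominator factor (ζ**2 + ζ + 1): discriminant -3, complex-conjugate roots (-1/2) + ((1/2)*sqrt(3))*i and (-1/2) - ((1/2)*sqrt(3))*i; poles of order 1, moduli 1 and 1.
Denominator factor (ζ**2 - 6): discriminant 24, real irrational roots sqrt(6) and -sqrt(6); poles of order 1, moduli sqrt(6) and sqrt(6).
The radius of convergence is the smallest modulus among the singular points: 1.
The factor ζ**2 - 6 splits as (ζ - a)(ζ - a') with a = -sqrt(6), a' = sqrt(6). At the order-1 pole a set g(ζ) = (ζ - a)*f(ζ) = [(9*ζ**2/4 + 21*ζ/31 - 25/6)/(ζ**2 + ζ + 1)] / (ζ - a').
Simple pole: residue = g(a) at a = -sqrt(6), which is -427/7998 - (2849/23994)*sqrt(6).
The factor ζ**2 + ζ + 1 splits as (ζ - a)(ζ - a') with a = (-1/2) - ((1/2)*sqrt(3))*i, a' = (-1/2) + ((1/2)*sqrt(3))*i. At the order-1 pole a set g(ζ) = (ζ - a)*f(ζ) = [(9*ζ**2/4 + 21*ζ/31 - 25/6)/(ζ**2 - 6)] / (ζ - a').
Simple pole: residue = g(a) at a = (-1/2) - ((1/2)*sqrt(3))*i, which is (427/7998) + ((14053/47988)*sqrt(3))*i.
The factor ζ**2 + ζ + 1 splits as (ζ - a)(ζ - a') with a = (-1/2) + ((1/2)*sqrt(3))*i, a' = (-1/2) - ((1/2)*sqrt(3))*i. At the order-1 pole a set g(ζ) = (ζ - a)*f(ζ) = [(9*ζ**2/4 + 21*ζ/31 - 25/6)/(ζ**2 - 6)] / (ζ - a').
Simple pole: residue = g(a) at a = (-1/2) + ((1/2)*sqrt(3))*i, which is (427/7998) - ((14053/47988)*sqrt(3))*i.
The factor ζ**2 - 6 splits as (ζ - a)(ζ - a') with a = sqrt(6), a' = -sqrt(6). At the order-1 pole a set g(ζ) = (ζ - a)*f(ζ) = [(9*ζ**2/4 + 21*ζ/31 - 25/6)/(ζ**2 + ζ + 1)] / (ζ - a').
Simple pole: residue = g(a) at a = sqrt(6), which is -427/7998 + (2849/23994)*sqrt(6).
List the singular points by increasing real part (a conjugate pair: the negative imaginary part first).


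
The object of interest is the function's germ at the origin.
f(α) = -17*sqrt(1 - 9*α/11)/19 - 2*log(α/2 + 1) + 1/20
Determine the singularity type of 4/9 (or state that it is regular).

There is no denominator, hence no pole anywhere.
Branch term sqrt(1 - α/(11/9)): argument at 4/9 is 7/11, nonzero, so 4/9 is not its branch point (a point on a principal cut is still regular for the continued germ).
Branch term log(1 - α/(-2)): argument at 4/9 is 11/9, nonzero, so 4/9 is not its branch point (a point on a principal cut is still regular for the continued germ).
So the germ continues analytically to 4/9.

The point is a regular point.


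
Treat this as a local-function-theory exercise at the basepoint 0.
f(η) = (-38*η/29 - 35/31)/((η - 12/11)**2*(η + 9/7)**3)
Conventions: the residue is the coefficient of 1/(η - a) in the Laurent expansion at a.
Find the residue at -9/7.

The residue is -16016547239/112026699531.

At the order-3 pole -9/7 set g(η) = (η - (-9/7))^3*f(η) = (-38*η/29 - 35/31)/(η - 12/11)**2.
Order-3 pole: residue = g''(a)/2; g''(-9/7) = -32033094478/112026699531, so the residue is -16016547239/112026699531.


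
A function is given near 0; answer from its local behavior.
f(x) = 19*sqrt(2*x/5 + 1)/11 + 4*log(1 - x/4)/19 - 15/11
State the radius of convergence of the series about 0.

The radius of convergence is 5/2.

Branch term (19/11)*sqrt(1 - x/(-5/2)): its argument vanishes at x = -5/2, a square-root branch point, modulus 5/2.
Branch term (4/19)*log(1 - x/(4)): its argument vanishes at x = 4, a logarithmic branch point, modulus 4.
The radius of convergence is the smallest modulus among the singular points: 5/2.


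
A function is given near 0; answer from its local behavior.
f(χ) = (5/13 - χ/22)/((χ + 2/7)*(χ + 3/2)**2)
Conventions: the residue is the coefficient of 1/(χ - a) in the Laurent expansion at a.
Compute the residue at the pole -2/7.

At the order-1 pole -2/7 set g(χ) = (χ - (-2/7))*f(χ) = (5/13 - χ/22)/(χ + 3/2)**2.
Simple pole: residue = g(a) at a = -2/7, which is 11144/41327.

The residue is 11144/41327.


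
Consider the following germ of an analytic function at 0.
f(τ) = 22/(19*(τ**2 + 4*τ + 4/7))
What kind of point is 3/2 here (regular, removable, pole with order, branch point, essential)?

Denominator factors: τ**2 + 4*τ + 4/7 = 247/28 at τ = 3/2 — none vanishes.
So the germ continues analytically to 3/2.

The point is a regular point.


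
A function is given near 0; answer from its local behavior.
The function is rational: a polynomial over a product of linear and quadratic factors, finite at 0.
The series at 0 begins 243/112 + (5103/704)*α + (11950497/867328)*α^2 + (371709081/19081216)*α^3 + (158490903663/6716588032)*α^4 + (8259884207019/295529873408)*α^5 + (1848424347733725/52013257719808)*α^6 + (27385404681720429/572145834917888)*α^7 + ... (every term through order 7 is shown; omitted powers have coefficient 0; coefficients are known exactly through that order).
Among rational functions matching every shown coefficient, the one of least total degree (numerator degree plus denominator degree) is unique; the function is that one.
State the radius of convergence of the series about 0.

The radius of convergence is 8/9.

No rational of total degree below 4 reproduces all 8 coefficients; solving the [0/4] Pade equations on them gives f(α) = 11/(7*(α - 8/9)**2*(α**2 - α + 11/12)), whose expansion matches every shown term.
Denominator factor (α - 8/9)^2: pole of order 2 at 8/9, modulus 8/9.
Denominator factor (α**2 - α + 11/12): discriminant -8/3, complex-conjugate roots (1/2) + ((1/3)*sqrt(6))*i and (1/2) - ((1/3)*sqrt(6))*i; poles of order 1, moduli (1/6)*sqrt(33) and (1/6)*sqrt(33).
The radius of convergence is the smallest modulus among the singular points: 8/9.


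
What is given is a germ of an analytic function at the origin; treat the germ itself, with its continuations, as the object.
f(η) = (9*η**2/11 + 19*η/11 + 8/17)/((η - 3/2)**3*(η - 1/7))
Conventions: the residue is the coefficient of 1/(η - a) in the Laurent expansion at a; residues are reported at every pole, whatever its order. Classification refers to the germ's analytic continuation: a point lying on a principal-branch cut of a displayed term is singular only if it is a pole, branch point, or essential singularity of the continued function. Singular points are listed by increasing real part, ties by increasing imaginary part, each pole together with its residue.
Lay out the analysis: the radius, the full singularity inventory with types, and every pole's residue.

Denominator factor (η - 1/7): pole of order 1 at 1/7, modulus 1/7.
Denominator factor (η - 3/2)^3: pole of order 3 at 3/2, modulus 3/2.
The radius of convergence is the smallest modulus among the singular points: 1/7.
At the order-1 pole 1/7 set g(η) = (η - (1/7))*f(η) = (9*η**2/11 + 19*η/11 + 8/17)/(η - 3/2)**3.
Simple pole: residue = g(a) at a = 1/7, which is -19824/67507.
At the order-3 pole 3/2 set g(η) = (η - (3/2))^3*f(η) = (9*η**2/11 + 19*η/11 + 8/17)/(η - 1/7).
Order-3 pole: residue = g''(a)/2; g''(3/2) = 39648/67507, so the residue is 19824/67507.
List the singular points by increasing real part (a conjugate pair: the negative imaginary part first).

Radius of convergence at 0: 1/7.
At 1/7: a pole of order 1; residue -19824/67507.
At 3/2: a pole of order 3; residue 19824/67507.


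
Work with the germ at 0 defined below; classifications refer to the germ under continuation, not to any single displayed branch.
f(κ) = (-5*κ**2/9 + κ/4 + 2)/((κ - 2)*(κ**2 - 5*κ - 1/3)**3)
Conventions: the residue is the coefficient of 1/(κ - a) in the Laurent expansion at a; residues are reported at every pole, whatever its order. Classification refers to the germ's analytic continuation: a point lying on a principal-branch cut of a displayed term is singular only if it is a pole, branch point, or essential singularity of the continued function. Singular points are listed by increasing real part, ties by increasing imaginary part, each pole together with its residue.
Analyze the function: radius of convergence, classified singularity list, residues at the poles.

Radius of convergence at 0: -5/2 + (1/6)*sqrt(237).
At 5/2 - (1/6)*sqrt(237): a pole of order 3; residue 15/27436 + (3504609/13527018004)*sqrt(237).
At 2: a pole of order 1; residue -15/13718.
At 5/2 + (1/6)*sqrt(237): a pole of order 3; residue 15/27436 - (3504609/13527018004)*sqrt(237).

Denominator factor (κ**2 - 5*κ - 1/3)^3: discriminant 79/3, real irrational roots 5/2 + (1/6)*sqrt(237) and 5/2 - (1/6)*sqrt(237); poles of order 3, moduli 5/2 + (1/6)*sqrt(237) and -5/2 + (1/6)*sqrt(237).
Denominator factor (κ - 2): pole of order 1 at 2, modulus 2.
The radius of convergence is the smallest modulus among the singular points: -5/2 + (1/6)*sqrt(237).
The factor κ**2 - 5*κ - 1/3 splits as (κ - a)(κ - a') with a = 5/2 - (1/6)*sqrt(237), a' = 5/2 + (1/6)*sqrt(237). At the order-3 pole a set g(κ) = (κ - a)^3*f(κ) = [(-5*κ**2/9 + κ/4 + 2)/(κ - 2)] / (κ - a')^3.
Order-3 pole: residue = g''(a)/2; g''(5/2 - (1/6)*sqrt(237)) = 15/13718 + (3504609/6763509002)*sqrt(237), so the residue is 15/27436 + (3504609/13527018004)*sqrt(237).
At the order-1 pole 2 set g(κ) = (κ - (2))*f(κ) = (-5*κ**2/9 + κ/4 + 2)/(κ**2 - 5*κ - 1/3)**3.
Simple pole: residue = g(a) at a = 2, which is -15/13718.
The factor κ**2 - 5*κ - 1/3 splits as (κ - a)(κ - a') with a = 5/2 + (1/6)*sqrt(237), a' = 5/2 - (1/6)*sqrt(237). At the order-3 pole a set g(κ) = (κ - a)^3*f(κ) = [(-5*κ**2/9 + κ/4 + 2)/(κ - 2)] / (κ - a')^3.
Order-3 pole: residue = g''(a)/2; g''(5/2 + (1/6)*sqrt(237)) = 15/13718 - (3504609/6763509002)*sqrt(237), so the residue is 15/27436 - (3504609/13527018004)*sqrt(237).
List the singular points by increasing real part (a conjugate pair: the negative imaginary part first).


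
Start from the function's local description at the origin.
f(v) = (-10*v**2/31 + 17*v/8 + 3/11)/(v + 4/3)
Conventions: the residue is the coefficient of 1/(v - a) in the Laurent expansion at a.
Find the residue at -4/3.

At the order-1 pole -4/3 set g(v) = (v - (-4/3))*f(v) = -10*v**2/31 + 17*v/8 + 3/11.
Simple pole: residue = g(a) at a = -4/3, which is -19237/6138.

The residue is -19237/6138.


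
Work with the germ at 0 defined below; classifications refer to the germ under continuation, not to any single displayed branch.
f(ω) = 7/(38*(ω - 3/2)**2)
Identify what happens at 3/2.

The point is a pole of order 2.

The denominator factor ω - 3/2 vanishes at 3/2 and appears to the power 2; the numerator there equals 7/38, nonzero, and no other factor vanishes.
Hence a pole whose order is the multiplicity, 2.


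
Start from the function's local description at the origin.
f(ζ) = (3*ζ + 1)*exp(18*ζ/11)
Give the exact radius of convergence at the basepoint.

The radius of convergence is infinite.

The factor exp(18*ζ/11) is entire and contributes no finite singular point.
The polynomial part has no poles.
No finite singular points: the Taylor series at 0 converges everywhere.


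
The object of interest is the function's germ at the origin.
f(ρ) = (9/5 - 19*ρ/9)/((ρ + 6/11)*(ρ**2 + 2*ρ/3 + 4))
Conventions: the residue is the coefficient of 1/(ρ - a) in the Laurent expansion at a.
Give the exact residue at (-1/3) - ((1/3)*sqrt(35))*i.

The residue is (-5357/14280) - ((1991/23800)*sqrt(35))*i.

The factor ρ**2 + 2*ρ/3 + 4 splits as (ρ - a)(ρ - a') with a = (-1/3) - ((1/3)*sqrt(35))*i, a' = (-1/3) + ((1/3)*sqrt(35))*i. At the order-1 pole a set g(ρ) = (ρ - a)*f(ρ) = [(9/5 - 19*ρ/9)/(ρ + 6/11)] / (ρ - a').
Simple pole: residue = g(a) at a = (-1/3) - ((1/3)*sqrt(35))*i, which is (-5357/14280) - ((1991/23800)*sqrt(35))*i.


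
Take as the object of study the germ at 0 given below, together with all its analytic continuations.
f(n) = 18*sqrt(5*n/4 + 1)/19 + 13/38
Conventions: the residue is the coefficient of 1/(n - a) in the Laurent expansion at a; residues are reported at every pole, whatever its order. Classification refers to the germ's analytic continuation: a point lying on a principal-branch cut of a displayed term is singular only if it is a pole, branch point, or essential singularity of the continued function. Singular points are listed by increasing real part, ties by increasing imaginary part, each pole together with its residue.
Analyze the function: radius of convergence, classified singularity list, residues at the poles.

Branch term (18/19)*sqrt(1 - n/(-4/5)): its argument vanishes at n = -4/5, a square-root branch point, modulus 4/5.
The radius of convergence is the smallest modulus among the singular points: 4/5.

Radius of convergence at 0: 4/5.
At -4/5: an algebraic (square-root) branch point.


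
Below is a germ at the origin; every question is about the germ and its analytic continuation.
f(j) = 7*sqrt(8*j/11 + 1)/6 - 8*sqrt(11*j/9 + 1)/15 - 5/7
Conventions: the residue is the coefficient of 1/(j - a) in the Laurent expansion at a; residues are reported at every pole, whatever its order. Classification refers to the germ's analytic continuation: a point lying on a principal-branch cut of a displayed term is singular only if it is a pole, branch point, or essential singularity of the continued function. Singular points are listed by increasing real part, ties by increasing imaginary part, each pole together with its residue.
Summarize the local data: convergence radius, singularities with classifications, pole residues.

Radius of convergence at 0: 9/11.
At -11/8: an algebraic (square-root) branch point.
At -9/11: an algebraic (square-root) branch point.

Branch term (7/6)*sqrt(1 - j/(-11/8)): its argument vanishes at j = -11/8, a square-root branch point, modulus 11/8.
Branch term (-8/15)*sqrt(1 - j/(-9/11)): its argument vanishes at j = -9/11, a square-root branch point, modulus 9/11.
The radius of convergence is the smallest modulus among the singular points: 9/11.
List the singular points by increasing real part (a conjugate pair: the negative imaginary part first).


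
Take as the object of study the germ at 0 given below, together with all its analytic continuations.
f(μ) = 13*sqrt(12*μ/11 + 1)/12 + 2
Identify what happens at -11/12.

The point is an algebraic (square-root) branch point.

The term (13/12)*sqrt(1 - μ/(-11/12)) has argument 1 - -11/12/(-11/12) = 0 at -11/12: a square-root (algebraic, two-sheeted) branch point; the remaining terms are analytic or single-valued there.


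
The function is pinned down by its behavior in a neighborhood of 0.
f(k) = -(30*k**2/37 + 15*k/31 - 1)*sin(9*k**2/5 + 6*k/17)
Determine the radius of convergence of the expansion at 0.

The radius of convergence is infinite.

The factor -sin(9*k**2/5 + 6*k/17) is entire and contributes no finite singular point.
The polynomial part has no poles.
No finite singular points: the Taylor series at 0 converges everywhere.


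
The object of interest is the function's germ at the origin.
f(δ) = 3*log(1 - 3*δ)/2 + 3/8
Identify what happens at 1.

There is no denominator, hence no pole anywhere.
Branch term log(1 - δ/(1/3)): argument at 1 is -2, nonzero, so 1 is not its branch point (a point on a principal cut is still regular for the continued germ).
So the germ continues analytically to 1.

The point is a regular point.


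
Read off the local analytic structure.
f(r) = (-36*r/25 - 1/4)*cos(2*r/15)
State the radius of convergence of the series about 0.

The factor cos(2*r/15) is entire and contributes no finite singular point.
The polynomial part has no poles.
No finite singular points: the Taylor series at 0 converges everywhere.

The radius of convergence is infinite.


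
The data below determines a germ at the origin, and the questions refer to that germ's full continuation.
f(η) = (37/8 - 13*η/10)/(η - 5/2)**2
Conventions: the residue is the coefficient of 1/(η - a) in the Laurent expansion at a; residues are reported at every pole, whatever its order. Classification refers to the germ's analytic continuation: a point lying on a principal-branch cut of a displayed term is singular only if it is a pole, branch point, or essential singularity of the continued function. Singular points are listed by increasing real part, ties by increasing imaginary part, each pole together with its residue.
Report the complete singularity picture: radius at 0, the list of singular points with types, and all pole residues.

Denominator factor (η - 5/2)^2: pole of order 2 at 5/2, modulus 5/2.
The radius of convergence is the smallest modulus among the singular points: 5/2.
At the order-2 pole 5/2 set g(η) = (η - (5/2))^2*f(η) = 37/8 - 13*η/10.
Order-2 pole: residue = g'(a); g'(5/2) = -13/10, so the residue is -13/10.

Radius of convergence at 0: 5/2.
At 5/2: a pole of order 2; residue -13/10.


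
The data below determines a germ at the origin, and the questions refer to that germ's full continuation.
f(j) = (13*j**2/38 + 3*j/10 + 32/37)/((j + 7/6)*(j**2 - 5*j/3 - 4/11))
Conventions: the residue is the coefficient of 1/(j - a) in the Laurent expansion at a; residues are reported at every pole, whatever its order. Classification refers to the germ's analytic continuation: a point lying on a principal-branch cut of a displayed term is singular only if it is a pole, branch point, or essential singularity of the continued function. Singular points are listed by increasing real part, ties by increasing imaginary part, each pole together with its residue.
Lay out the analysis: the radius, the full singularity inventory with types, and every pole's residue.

Radius of convergence at 0: -5/6 + (1/66)*sqrt(4609).
At -7/6: a pole of order 1; residue 2729617/8189950.
At 5/6 - (1/66)*sqrt(4609): a pole of order 1; residue 18052/4094975 - (10473416/1715794525)*sqrt(4609).
At 5/6 + (1/66)*sqrt(4609): a pole of order 1; residue 18052/4094975 + (10473416/1715794525)*sqrt(4609).

Denominator factor (j**2 - 5*j/3 - 4/11): discriminant 419/99, real irrational roots 5/6 + (1/66)*sqrt(4609) and 5/6 - (1/66)*sqrt(4609); poles of order 1, moduli 5/6 + (1/66)*sqrt(4609) and -5/6 + (1/66)*sqrt(4609).
Denominator factor (j + 7/6): pole of order 1 at -7/6, modulus 7/6.
The radius of convergence is the smallest modulus among the singular points: -5/6 + (1/66)*sqrt(4609).
At the order-1 pole -7/6 set g(j) = (j - (-7/6))*f(j) = (13*j**2/38 + 3*j/10 + 32/37)/(j**2 - 5*j/3 - 4/11).
Simple pole: residue = g(a) at a = -7/6, which is 2729617/8189950.
The factor j**2 - 5*j/3 - 4/11 splits as (j - a)(j - a') with a = 5/6 - (1/66)*sqrt(4609), a' = 5/6 + (1/66)*sqrt(4609). At the order-1 pole a set g(j) = (j - a)*f(j) = [(13*j**2/38 + 3*j/10 + 32/37)/(j + 7/6)] / (j - a').
Simple pole: residue = g(a) at a = 5/6 - (1/66)*sqrt(4609), which is 18052/4094975 - (10473416/1715794525)*sqrt(4609).
The factor j**2 - 5*j/3 - 4/11 splits as (j - a)(j - a') with a = 5/6 + (1/66)*sqrt(4609), a' = 5/6 - (1/66)*sqrt(4609). At the order-1 pole a set g(j) = (j - a)*f(j) = [(13*j**2/38 + 3*j/10 + 32/37)/(j + 7/6)] / (j - a').
Simple pole: residue = g(a) at a = 5/6 + (1/66)*sqrt(4609), which is 18052/4094975 + (10473416/1715794525)*sqrt(4609).
List the singular points by increasing real part (a conjugate pair: the negative imaginary part first).


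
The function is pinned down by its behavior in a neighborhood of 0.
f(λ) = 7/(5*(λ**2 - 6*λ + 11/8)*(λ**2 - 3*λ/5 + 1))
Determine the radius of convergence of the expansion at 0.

Denominator factor (λ**2 - 6*λ + 11/8): discriminant 61/2, real irrational roots 3 + (1/4)*sqrt(122) and 3 - (1/4)*sqrt(122); poles of order 1, moduli 3 + (1/4)*sqrt(122) and 3 - (1/4)*sqrt(122).
Denominator factor (λ**2 - 3*λ/5 + 1): discriminant -91/25, complex-conjugate roots (3/10) + ((1/10)*sqrt(91))*i and (3/10) - ((1/10)*sqrt(91))*i; poles of order 1, moduli 1 and 1.
The radius of convergence is the smallest modulus among the singular points: 3 - (1/4)*sqrt(122).

The radius of convergence is 3 - (1/4)*sqrt(122).


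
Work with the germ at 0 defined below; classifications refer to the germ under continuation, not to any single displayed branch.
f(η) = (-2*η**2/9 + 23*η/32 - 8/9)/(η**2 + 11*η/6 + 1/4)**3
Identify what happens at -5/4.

The point is a regular point.

Denominator factors: η**2 + 11*η/6 + 1/4 = -23/48 at η = -5/4 — none vanishes.
So the germ continues analytically to -5/4.


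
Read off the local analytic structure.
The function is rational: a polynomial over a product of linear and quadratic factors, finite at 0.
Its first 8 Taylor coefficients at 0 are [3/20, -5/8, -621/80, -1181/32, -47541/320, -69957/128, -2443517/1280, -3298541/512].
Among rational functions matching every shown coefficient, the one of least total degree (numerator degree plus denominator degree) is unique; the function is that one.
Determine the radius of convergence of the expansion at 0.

No rational of total degree below 6 reproduces all 8 coefficients; solving the [2/4] Pade equations on them gives f(ξ) = (-4*ξ**2 - 11*ξ/8 + 3/20)/(ξ**2 + 5*ξ/2 - 1)**2, whose expansion matches every shown term.
Denominator factor (ξ**2 + 5*ξ/2 - 1)^2: discriminant 41/4, real irrational roots -5/4 + (1/4)*sqrt(41) and -5/4 - (1/4)*sqrt(41); poles of order 2, moduli -5/4 + (1/4)*sqrt(41) and 5/4 + (1/4)*sqrt(41).
The radius of convergence is the smallest modulus among the singular points: -5/4 + (1/4)*sqrt(41).

The radius of convergence is -5/4 + (1/4)*sqrt(41).


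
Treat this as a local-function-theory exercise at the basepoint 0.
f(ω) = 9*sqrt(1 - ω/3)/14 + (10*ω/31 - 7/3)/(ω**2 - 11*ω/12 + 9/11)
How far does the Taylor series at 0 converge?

Denominator factor (ω**2 - 11*ω/12 + 9/11): discriminant -3853/1584, complex-conjugate roots (11/24) + ((1/264)*sqrt(42383))*i and (11/24) - ((1/264)*sqrt(42383))*i; poles of order 1, moduli (3/11)*sqrt(11) and (3/11)*sqrt(11).
Branch term (9/14)*sqrt(1 - ω/(3)): its argument vanishes at ω = 3, a square-root branch point, modulus 3.
The radius of convergence is the smallest modulus among the singular points: (3/11)*sqrt(11).

The radius of convergence is (3/11)*sqrt(11).


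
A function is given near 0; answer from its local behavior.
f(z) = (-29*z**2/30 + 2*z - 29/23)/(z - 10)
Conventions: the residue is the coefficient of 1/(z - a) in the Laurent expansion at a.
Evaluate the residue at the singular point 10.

At the order-1 pole 10 set g(z) = (z - (10))*f(z) = -29*z**2/30 + 2*z - 29/23.
Simple pole: residue = g(a) at a = 10, which is -5377/69.

The residue is -5377/69.


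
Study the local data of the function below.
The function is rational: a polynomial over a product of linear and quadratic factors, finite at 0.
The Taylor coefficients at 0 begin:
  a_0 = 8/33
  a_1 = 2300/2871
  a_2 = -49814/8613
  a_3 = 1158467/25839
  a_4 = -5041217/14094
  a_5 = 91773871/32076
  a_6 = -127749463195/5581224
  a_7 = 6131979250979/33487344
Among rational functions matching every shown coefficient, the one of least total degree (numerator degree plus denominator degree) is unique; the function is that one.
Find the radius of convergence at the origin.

The radius of convergence is 1/8.

No rational of total degree below 5 reproduces all 8 coefficients; solving the [2/3] Pade equations on them gives f(ψ) = (37*ψ**2/33 + 32*ψ/29 + 1/11)/((ψ + 1/8)*(ψ**2 + 5*ψ/2 + 3)), whose expansion matches every shown term.
Denominator factor (ψ + 1/8): pole of order 1 at -1/8, modulus 1/8.
Denominator factor (ψ**2 + 5*ψ/2 + 3): discriminant -23/4, complex-conjugate roots (-5/4) + ((1/4)*sqrt(23))*i and (-5/4) - ((1/4)*sqrt(23))*i; poles of order 1, moduli sqrt(3) and sqrt(3).
The radius of convergence is the smallest modulus among the singular points: 1/8.


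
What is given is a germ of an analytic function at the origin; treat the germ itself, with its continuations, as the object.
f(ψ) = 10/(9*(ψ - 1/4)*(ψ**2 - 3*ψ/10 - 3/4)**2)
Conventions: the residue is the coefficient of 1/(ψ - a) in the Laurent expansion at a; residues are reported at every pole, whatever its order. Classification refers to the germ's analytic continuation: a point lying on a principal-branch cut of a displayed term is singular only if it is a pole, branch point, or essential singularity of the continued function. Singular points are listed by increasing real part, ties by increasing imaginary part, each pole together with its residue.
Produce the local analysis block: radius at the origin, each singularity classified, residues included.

Radius of convergence at 0: 1/4.
At 3/20 - (1/20)*sqrt(309): a pole of order 2; residue -32000/33489 + (29536000/3197563209)*sqrt(309).
At 1/4: a pole of order 1; residue 64000/33489.
At 3/20 + (1/20)*sqrt(309): a pole of order 2; residue -32000/33489 - (29536000/3197563209)*sqrt(309).

Denominator factor (ψ**2 - 3*ψ/10 - 3/4)^2: discriminant 309/100, real irrational roots 3/20 + (1/20)*sqrt(309) and 3/20 - (1/20)*sqrt(309); poles of order 2, moduli 3/20 + (1/20)*sqrt(309) and -3/20 + (1/20)*sqrt(309).
Denominator factor (ψ - 1/4): pole of order 1 at 1/4, modulus 1/4.
The radius of convergence is the smallest modulus among the singular points: 1/4.
The factor ψ**2 - 3*ψ/10 - 3/4 splits as (ψ - a)(ψ - a') with a = 3/20 - (1/20)*sqrt(309), a' = 3/20 + (1/20)*sqrt(309). At the order-2 pole a set g(ψ) = (ψ - a)^2*f(ψ) = [10/(9*(ψ - 1/4))] / (ψ - a')^2.
Order-2 pole: residue = g'(a); g'(3/20 - (1/20)*sqrt(309)) = -32000/33489 + (29536000/3197563209)*sqrt(309), so the residue is -32000/33489 + (29536000/3197563209)*sqrt(309).
At the order-1 pole 1/4 set g(ψ) = (ψ - (1/4))*f(ψ) = 10/(9*(ψ**2 - 3*ψ/10 - 3/4)**2).
Simple pole: residue = g(a) at a = 1/4, which is 64000/33489.
The factor ψ**2 - 3*ψ/10 - 3/4 splits as (ψ - a)(ψ - a') with a = 3/20 + (1/20)*sqrt(309), a' = 3/20 - (1/20)*sqrt(309). At the order-2 pole a set g(ψ) = (ψ - a)^2*f(ψ) = [10/(9*(ψ - 1/4))] / (ψ - a')^2.
Order-2 pole: residue = g'(a); g'(3/20 + (1/20)*sqrt(309)) = -32000/33489 - (29536000/3197563209)*sqrt(309), so the residue is -32000/33489 - (29536000/3197563209)*sqrt(309).
List the singular points by increasing real part (a conjugate pair: the negative imaginary part first).


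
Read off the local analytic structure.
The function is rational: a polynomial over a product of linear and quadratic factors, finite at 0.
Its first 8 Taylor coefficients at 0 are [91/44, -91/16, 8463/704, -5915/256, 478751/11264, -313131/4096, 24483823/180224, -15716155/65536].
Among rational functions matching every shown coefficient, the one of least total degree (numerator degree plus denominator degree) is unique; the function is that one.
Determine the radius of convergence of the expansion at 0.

The radius of convergence is 4/7.

No rational of total degree below 2 reproduces all 8 coefficients; solving the [0/2] Pade equations on them gives f(μ) = 13/(11*(μ + 4/7)*(μ + 1)), whose expansion matches every shown term.
Denominator factor (μ + 4/7): pole of order 1 at -4/7, modulus 4/7.
Denominator factor (μ + 1): pole of order 1 at -1, modulus 1.
The radius of convergence is the smallest modulus among the singular points: 4/7.


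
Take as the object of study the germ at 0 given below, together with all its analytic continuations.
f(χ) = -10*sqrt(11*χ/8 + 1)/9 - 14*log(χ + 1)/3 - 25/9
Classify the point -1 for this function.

The term (-14/3)*log(1 - χ/(-1)) has argument 1 - -1/(-1) = 0 at -1: a logarithmic (infinitely-sheeted) branch point; the remaining terms are analytic or single-valued there.

The point is a logarithmic branch point.


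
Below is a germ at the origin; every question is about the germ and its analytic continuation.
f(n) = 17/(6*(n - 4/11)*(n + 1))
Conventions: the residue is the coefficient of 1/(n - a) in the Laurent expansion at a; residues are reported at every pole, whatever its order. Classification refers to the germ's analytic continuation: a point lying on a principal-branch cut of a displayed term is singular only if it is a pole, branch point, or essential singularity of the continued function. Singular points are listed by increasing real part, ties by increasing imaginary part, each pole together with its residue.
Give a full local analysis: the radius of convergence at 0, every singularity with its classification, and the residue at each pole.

Radius of convergence at 0: 4/11.
At -1: a pole of order 1; residue -187/90.
At 4/11: a pole of order 1; residue 187/90.

Denominator factor (n + 1): pole of order 1 at -1, modulus 1.
Denominator factor (n - 4/11): pole of order 1 at 4/11, modulus 4/11.
The radius of convergence is the smallest modulus among the singular points: 4/11.
At the order-1 pole -1 set g(n) = (n - (-1))*f(n) = 17/(6*(n - 4/11)).
Simple pole: residue = g(a) at a = -1, which is -187/90.
At the order-1 pole 4/11 set g(n) = (n - (4/11))*f(n) = 17/(6*(n + 1)).
Simple pole: residue = g(a) at a = 4/11, which is 187/90.
List the singular points by increasing real part (a conjugate pair: the negative imaginary part first).


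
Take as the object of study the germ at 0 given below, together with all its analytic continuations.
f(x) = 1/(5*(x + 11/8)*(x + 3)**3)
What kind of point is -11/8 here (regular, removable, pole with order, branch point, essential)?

The point is a pole of order 1.

The denominator factor x + 11/8 vanishes at -11/8 and appears to the power 1; the numerator there equals 1/5, nonzero, and no other factor vanishes.
Hence a pole whose order is the multiplicity, 1.


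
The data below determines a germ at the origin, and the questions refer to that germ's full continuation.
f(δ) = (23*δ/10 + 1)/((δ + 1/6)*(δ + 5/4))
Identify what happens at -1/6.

The point is a pole of order 1.

The denominator factor δ + 1/6 vanishes at -1/6 and appears to the power 1; the numerator there equals 37/60, nonzero, and no other factor vanishes.
Hence a pole whose order is the multiplicity, 1.


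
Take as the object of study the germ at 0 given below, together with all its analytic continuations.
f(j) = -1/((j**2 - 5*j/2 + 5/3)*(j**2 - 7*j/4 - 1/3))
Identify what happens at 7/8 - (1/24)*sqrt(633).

The denominator factor j**2 - 7*j/4 - 1/3 vanishes at 7/8 - (1/24)*sqrt(633) and appears to the power 1; the numerator there equals -1, nonzero, and no other factor vanishes.
Hence a pole whose order is the multiplicity, 1.

The point is a pole of order 1.


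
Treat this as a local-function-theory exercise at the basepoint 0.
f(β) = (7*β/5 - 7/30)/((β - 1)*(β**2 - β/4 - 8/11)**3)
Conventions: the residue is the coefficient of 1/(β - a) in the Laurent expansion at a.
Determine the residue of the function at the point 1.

At the order-1 pole 1 set g(β) = (β - (1))*f(β) = (7*β/5 - 7/30)/(β**2 - β/4 - 8/11)**3.
Simple pole: residue = g(a) at a = 1, which is 298144/3.

The residue is 298144/3.


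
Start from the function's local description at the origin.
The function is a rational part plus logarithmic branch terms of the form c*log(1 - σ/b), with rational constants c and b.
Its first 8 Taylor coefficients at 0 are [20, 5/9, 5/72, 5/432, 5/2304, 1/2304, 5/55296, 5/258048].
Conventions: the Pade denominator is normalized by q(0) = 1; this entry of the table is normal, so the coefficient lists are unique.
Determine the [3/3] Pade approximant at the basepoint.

The Pade approximant has numerator coefficients [20, -125/18, 11/18, -1/108]; denominator coefficients [1, -3/8, 3/80, -1/1280].

Taylor coefficients needed (read off): a_0 = 20, a_1 = 5/9, a_2 = 5/72, a_3 = 5/432, a_4 = 5/2304, a_5 = 1/2304, a_6 = 5/55296.
Write the denominator as Q(σ) = 1 + q1*σ + q2*σ^2 + q3*σ^3. Requiring Q*f - P = O(σ^7) with deg P <= 3 kills the coefficients of σ^4..σ^6 in Q*f:
  σ^4: a_4 + q1*a_3 + q2*a_2 + q3*a_1 = 0, i.e. 5/2304 + (5/432)*q1 + (5/72)*q2 + (5/9)*q3 = 0.
  σ^5: a_5 + q1*a_4 + q2*a_3 + q3*a_2 = 0, i.e. 1/2304 + (5/2304)*q1 + (5/432)*q2 + (5/72)*q3 = 0.
  σ^6: a_6 + q1*a_5 + q2*a_4 + q3*a_3 = 0, i.e. 5/55296 + (1/2304)*q1 + (5/2304)*q2 + (5/432)*q3 = 0.
Solving this linear system: q1 = -3/8, q2 = 3/80, q3 = -1/1280.
The numerator is Q*f truncated at degree 3: P0 = a_0 = 20; P1 = a_1 + q1*a_0 = -125/18; P2 = a_2 + q1*a_1 + q2*a_0 = 11/18; P3 = a_3 + q1*a_2 + q2*a_1 + q3*a_0 = -1/108.


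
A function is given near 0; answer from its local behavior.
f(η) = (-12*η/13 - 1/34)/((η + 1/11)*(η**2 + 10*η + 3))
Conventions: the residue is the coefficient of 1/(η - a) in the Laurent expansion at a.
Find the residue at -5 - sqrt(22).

The factor η**2 + 10*η + 3 splits as (η - a)(η - a') with a = -5 - sqrt(22), a' = -5 + sqrt(22). At the order-1 pole a set g(η) = (η - a)*f(η) = [(-12*η/13 - 1/34)/(η + 1/11)] / (η - a').
Simple pole: residue = g(a) at a = -5 - sqrt(22), which is -2915/224536 + (5361/224536)*sqrt(22).

The residue is -2915/224536 + (5361/224536)*sqrt(22).


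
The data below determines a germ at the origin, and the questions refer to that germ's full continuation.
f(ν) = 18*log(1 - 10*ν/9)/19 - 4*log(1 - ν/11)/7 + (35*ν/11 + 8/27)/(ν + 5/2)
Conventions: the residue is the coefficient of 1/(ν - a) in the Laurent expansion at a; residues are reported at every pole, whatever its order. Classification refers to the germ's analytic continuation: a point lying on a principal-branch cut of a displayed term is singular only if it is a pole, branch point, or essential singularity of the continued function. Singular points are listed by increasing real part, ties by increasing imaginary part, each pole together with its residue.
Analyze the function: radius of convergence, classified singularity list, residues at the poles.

Radius of convergence at 0: 9/10.
At -5/2: a pole of order 1; residue -4549/594.
At 9/10: a logarithmic branch point.
At 11: a logarithmic branch point.

Denominator factor (ν + 5/2): pole of order 1 at -5/2, modulus 5/2.
Branch term (18/19)*log(1 - ν/(9/10)): its argument vanishes at ν = 9/10, a logarithmic branch point, modulus 9/10.
Branch term (-4/7)*log(1 - ν/(11)): its argument vanishes at ν = 11, a logarithmic branch point, modulus 11.
The radius of convergence is the smallest modulus among the singular points: 9/10.
The branch terms are analytic at -5/2 and contribute nothing to the residue; only the rational part matters.
At the order-1 pole -5/2 set g(ν) = (ν - (-5/2))*(rational part) = 35*ν/11 + 8/27.
Simple pole: residue = g(a) at a = -5/2, which is -4549/594.
List the singular points by increasing real part (a conjugate pair: the negative imaginary part first).


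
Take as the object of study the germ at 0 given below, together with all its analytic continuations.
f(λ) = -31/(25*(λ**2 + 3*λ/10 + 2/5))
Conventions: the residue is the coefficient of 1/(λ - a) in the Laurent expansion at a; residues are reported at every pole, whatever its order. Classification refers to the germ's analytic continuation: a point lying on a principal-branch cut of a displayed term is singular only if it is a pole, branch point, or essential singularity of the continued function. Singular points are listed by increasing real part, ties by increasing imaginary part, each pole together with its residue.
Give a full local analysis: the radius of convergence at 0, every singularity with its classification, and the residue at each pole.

Radius of convergence at 0: (1/5)*sqrt(10).
At (-3/20) - ((1/20)*sqrt(151))*i: a pole of order 1; residue -((62/755)*sqrt(151))*i.
At (-3/20) + ((1/20)*sqrt(151))*i: a pole of order 1; residue ((62/755)*sqrt(151))*i.

Denominator factor (λ**2 + 3*λ/10 + 2/5): discriminant -151/100, complex-conjugate roots (-3/20) + ((1/20)*sqrt(151))*i and (-3/20) - ((1/20)*sqrt(151))*i; poles of order 1, moduli (1/5)*sqrt(10) and (1/5)*sqrt(10).
The radius of convergence is the smallest modulus among the singular points: (1/5)*sqrt(10).
The factor λ**2 + 3*λ/10 + 2/5 splits as (λ - a)(λ - a') with a = (-3/20) - ((1/20)*sqrt(151))*i, a' = (-3/20) + ((1/20)*sqrt(151))*i. At the order-1 pole a set g(λ) = (λ - a)*f(λ) = [-31/25] / (λ - a').
Simple pole: residue = g(a) at a = (-3/20) - ((1/20)*sqrt(151))*i, which is -((62/755)*sqrt(151))*i.
The factor λ**2 + 3*λ/10 + 2/5 splits as (λ - a)(λ - a') with a = (-3/20) + ((1/20)*sqrt(151))*i, a' = (-3/20) - ((1/20)*sqrt(151))*i. At the order-1 pole a set g(λ) = (λ - a)*f(λ) = [-31/25] / (λ - a').
Simple pole: residue = g(a) at a = (-3/20) + ((1/20)*sqrt(151))*i, which is ((62/755)*sqrt(151))*i.
List the singular points by increasing real part (a conjugate pair: the negative imaginary part first).


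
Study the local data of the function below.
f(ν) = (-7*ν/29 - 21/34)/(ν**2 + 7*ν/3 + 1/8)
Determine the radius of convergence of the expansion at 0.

The radius of convergence is 7/6 - (1/12)*sqrt(178).

Denominator factor (ν**2 + 7*ν/3 + 1/8): discriminant 89/18, real irrational roots -7/6 + (1/12)*sqrt(178) and -7/6 - (1/12)*sqrt(178); poles of order 1, moduli 7/6 - (1/12)*sqrt(178) and 7/6 + (1/12)*sqrt(178).
The radius of convergence is the smallest modulus among the singular points: 7/6 - (1/12)*sqrt(178).


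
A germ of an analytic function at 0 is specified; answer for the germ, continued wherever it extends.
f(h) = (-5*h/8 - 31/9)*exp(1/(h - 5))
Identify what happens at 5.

The exponent 1/(h - (5)) has a pole at 5, so exp(1/(h - (5))) takes every nonzero value near it: an essential singularity (not a pole of any order).

The point is an essential singularity.
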